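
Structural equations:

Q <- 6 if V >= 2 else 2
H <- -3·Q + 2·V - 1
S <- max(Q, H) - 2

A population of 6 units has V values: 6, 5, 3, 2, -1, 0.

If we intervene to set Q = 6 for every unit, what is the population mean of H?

Under do(Q=6), Q's equation is replaced by Q=6 for every unit. Per-unit H: -7, -9, -13, -15, -21, -19. Mean = -14.

-14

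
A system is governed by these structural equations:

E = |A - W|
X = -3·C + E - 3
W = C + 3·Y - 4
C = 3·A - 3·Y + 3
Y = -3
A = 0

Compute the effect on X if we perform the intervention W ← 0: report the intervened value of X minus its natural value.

Under do(W=0), the mechanism W = C + 3·Y - 4 is discarded; W is fixed at 0.
C = 3·A - 3·Y + 3  [with A=0, Y=-3]  = 12
E = |A - W|  [with A=0, W=0]  = 0
X = -3·C + E - 3  [with C=12, E=0]  = -39
Without intervention: C = 3·A - 3·Y + 3  [with A=0, Y=-3]  = 12; W = C + 3·Y - 4  [with C=12, Y=-3]  = -1; E = |A - W|  [with A=0, W=-1]  = 1; X = -3·C + E - 3  [with C=12, E=1]  = -38.
Change = -39 − (-38) = -1.

-1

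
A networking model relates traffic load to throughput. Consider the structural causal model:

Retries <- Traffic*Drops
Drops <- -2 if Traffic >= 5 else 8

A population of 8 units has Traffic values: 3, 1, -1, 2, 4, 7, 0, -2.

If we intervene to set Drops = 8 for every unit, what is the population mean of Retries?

Every unit gets Drops=8 under the intervention. Retries values become 24, 8, -8, 16, 32, 56, 0, -16; E[Retries|do(Drops=8)] = 14.

14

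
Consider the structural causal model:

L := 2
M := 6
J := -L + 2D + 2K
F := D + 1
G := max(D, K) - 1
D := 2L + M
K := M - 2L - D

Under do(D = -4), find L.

2

Under do(D=-4), the mechanism D := 2L + M is discarded; D is fixed at -4.
L is not downstream of the intervention, so its value is determined by the original equations.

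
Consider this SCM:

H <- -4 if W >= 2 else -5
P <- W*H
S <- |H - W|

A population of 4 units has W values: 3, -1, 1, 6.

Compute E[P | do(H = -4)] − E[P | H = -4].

9

Every unit gets H=-4 under the intervention. P values become -12, 4, -4, -24; E[P|do(H=-4)] = -9.
Conditioning on H=-4 selects the 2 unit(s) with W ∈ {3, 6}. Their P values: -12, -24. Mean = -18.
Difference = -9 − (-18) = 9.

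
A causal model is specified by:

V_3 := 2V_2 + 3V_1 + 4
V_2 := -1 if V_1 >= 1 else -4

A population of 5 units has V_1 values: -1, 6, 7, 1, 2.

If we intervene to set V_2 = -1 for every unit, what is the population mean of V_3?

do(V_2=-1) breaks V_2's dependence on V_1. With V_2=-1 fixed, V_3 across the units is -1, 20, 23, 5, 8, mean 11.

11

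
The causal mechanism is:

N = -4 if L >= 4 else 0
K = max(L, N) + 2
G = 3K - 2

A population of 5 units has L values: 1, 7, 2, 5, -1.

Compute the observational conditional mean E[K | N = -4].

8

Observing N=-4 restricts to units where N's equation naturally yields -4: L ∈ {7, 5}. In that subpopulation K = 9, 7, mean 8.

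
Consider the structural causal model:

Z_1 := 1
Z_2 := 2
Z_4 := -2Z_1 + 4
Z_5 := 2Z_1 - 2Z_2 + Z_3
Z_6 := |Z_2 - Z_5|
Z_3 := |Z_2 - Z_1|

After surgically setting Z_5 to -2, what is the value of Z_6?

The intervention breaks the incoming arrows to Z_5: Z_5 := 2Z_1 - 2Z_2 + Z_3 no longer applies, and Z_5 = -2.
Z_6 = |Z_2 - Z_5|  [with Z_2=2, Z_5=-2]  = 4

4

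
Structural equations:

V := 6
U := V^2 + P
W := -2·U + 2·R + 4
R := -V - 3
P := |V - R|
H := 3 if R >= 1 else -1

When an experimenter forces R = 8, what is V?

6

Under do(R=8), the mechanism R := -V - 3 is discarded; R is fixed at 8.
V is not downstream of the intervention, so its value is determined by the original equations.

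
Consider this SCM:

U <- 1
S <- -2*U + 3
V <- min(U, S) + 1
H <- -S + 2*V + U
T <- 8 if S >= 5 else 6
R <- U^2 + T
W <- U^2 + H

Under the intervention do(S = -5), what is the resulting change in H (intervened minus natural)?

Under do(S=-5), the mechanism S <- -2*U + 3 is discarded; S is fixed at -5.
V = min(U, S) + 1  [with U=1, S=-5]  = -4
H = -S + 2*V + U  [with S=-5, V=-4, U=1]  = -2
Without intervention: S = -2*U + 3  [with U=1]  = 1; V = min(U, S) + 1  [with U=1, S=1]  = 2; H = -S + 2*V + U  [with S=1, V=2, U=1]  = 4.
Change = -2 − 4 = -6.

-6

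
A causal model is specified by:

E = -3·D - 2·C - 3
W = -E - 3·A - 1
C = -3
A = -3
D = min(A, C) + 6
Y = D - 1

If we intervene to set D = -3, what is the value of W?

-4

The intervention breaks the incoming arrows to D: D = min(A, C) + 6 no longer applies, and D = -3.
E = -3·D - 2·C - 3  [with D=-3, C=-3]  = 12
W = -E - 3·A - 1  [with E=12, A=-3]  = -4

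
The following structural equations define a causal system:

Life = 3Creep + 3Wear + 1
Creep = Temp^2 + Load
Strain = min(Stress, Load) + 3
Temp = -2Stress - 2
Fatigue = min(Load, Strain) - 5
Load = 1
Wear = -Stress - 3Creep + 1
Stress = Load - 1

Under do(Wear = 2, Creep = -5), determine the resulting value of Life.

-8

Under do(Wear = 2, Creep = -5), each intervened variable's structural equation is replaced by its fixed value.
Life = 3Creep + 3Wear + 1  [with Creep=-5, Wear=2]  = -8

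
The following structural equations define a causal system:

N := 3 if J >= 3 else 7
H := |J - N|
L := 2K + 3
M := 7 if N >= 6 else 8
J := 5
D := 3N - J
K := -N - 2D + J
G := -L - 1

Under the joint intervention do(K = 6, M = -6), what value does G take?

Setting K = 6, M = -6 by intervention discards those variables' equations.
L = 2K + 3  [with K=6]  = 15
G = -L - 1  [with L=15]  = -16

-16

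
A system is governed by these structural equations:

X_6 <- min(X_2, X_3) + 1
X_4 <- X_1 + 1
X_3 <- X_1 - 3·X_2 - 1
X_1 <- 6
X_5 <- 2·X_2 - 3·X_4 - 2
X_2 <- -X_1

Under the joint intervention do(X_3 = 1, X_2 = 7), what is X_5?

-9

Setting X_3 = 1, X_2 = 7 by intervention discards those variables' equations.
X_4 = X_1 + 1  [with X_1=6]  = 7
X_5 = 2·X_2 - 3·X_4 - 2  [with X_2=7, X_4=7]  = -9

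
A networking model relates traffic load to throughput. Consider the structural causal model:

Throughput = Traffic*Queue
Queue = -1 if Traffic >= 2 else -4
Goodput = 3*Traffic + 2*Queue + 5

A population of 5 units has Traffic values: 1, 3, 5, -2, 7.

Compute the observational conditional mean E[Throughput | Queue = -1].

-5

Conditioning on Queue=-1 selects the 3 unit(s) with Traffic ∈ {3, 5, 7}. Their Throughput values: -3, -5, -7. Mean = -5.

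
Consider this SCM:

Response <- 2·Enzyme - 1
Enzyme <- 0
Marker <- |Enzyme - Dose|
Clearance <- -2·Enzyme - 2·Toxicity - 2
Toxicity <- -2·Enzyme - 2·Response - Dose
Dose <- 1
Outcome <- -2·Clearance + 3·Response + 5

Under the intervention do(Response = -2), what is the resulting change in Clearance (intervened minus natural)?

Under do(Response=-2), the mechanism Response <- 2·Enzyme - 1 is discarded; Response is fixed at -2.
Toxicity = -2·Enzyme - 2·Response - Dose  [with Enzyme=0, Response=-2, Dose=1]  = 3
Clearance = -2·Enzyme - 2·Toxicity - 2  [with Enzyme=0, Toxicity=3]  = -8
Without intervention: Response = 2·Enzyme - 1  [with Enzyme=0]  = -1; Toxicity = -2·Enzyme - 2·Response - Dose  [with Enzyme=0, Response=-1, Dose=1]  = 1; Clearance = -2·Enzyme - 2·Toxicity - 2  [with Enzyme=0, Toxicity=1]  = -4.
Change = -8 − (-4) = -4.

-4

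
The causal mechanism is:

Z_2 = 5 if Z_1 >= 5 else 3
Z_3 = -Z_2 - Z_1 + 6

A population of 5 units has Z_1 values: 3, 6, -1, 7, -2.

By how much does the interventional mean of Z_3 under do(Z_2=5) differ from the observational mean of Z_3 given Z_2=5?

3.9

The intervention sets Z_2=5 in all 5 units regardless of Z_1. Recomputing Z_3 per unit gives -2, -5, 2, -6, 3; average -1.6.
Observing Z_2=5 restricts to units where Z_2's equation naturally yields 5: Z_1 ∈ {6, 7}. In that subpopulation Z_3 = -5, -6, mean -5.5.
Difference = -1.6 − (-5.5) = 3.9.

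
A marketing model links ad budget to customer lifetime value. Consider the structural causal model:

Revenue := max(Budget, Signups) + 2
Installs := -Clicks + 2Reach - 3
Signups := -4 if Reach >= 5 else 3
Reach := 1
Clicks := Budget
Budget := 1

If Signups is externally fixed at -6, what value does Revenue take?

3

The intervention breaks the incoming arrows to Signups: Signups := -4 if Reach >= 5 else 3 no longer applies, and Signups = -6.
Revenue = max(Budget, Signups) + 2  [with Budget=1, Signups=-6]  = 3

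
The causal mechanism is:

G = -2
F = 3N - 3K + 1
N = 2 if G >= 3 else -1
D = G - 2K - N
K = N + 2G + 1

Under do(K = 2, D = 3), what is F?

-8

The joint intervention fixes K = 2, D = 3, removing each variable's own equation.
N = 2 if G >= 3 else -1  [with G=-2]  = -1
F = 3N - 3K + 1  [with N=-1, K=2]  = -8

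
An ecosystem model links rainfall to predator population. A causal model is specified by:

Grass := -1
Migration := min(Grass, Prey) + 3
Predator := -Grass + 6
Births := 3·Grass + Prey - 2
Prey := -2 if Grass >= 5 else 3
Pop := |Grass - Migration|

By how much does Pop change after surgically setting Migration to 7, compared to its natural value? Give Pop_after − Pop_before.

5

The intervention breaks the incoming arrows to Migration: Migration := min(Grass, Prey) + 3 no longer applies, and Migration = 7.
Pop = |Grass - Migration|  [with Grass=-1, Migration=7]  = 8
Without intervention: Prey = -2 if Grass >= 5 else 3  [with Grass=-1]  = 3; Migration = min(Grass, Prey) + 3  [with Grass=-1, Prey=3]  = 2; Pop = |Grass - Migration|  [with Grass=-1, Migration=2]  = 3.
Change = 8 − 3 = 5.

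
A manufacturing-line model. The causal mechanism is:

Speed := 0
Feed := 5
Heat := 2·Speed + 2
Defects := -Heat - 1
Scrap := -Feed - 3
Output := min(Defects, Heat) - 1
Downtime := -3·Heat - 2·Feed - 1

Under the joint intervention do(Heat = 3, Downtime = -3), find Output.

Under do(Heat = 3, Downtime = -3), each intervened variable's structural equation is replaced by its fixed value.
Defects = -Heat - 1  [with Heat=3]  = -4
Output = min(Defects, Heat) - 1  [with Defects=-4, Heat=3]  = -5

-5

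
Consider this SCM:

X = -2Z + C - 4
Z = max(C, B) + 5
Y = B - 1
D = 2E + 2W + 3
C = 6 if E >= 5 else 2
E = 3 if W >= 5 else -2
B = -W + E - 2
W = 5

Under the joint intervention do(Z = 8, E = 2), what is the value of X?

The joint intervention fixes Z = 8, E = 2, removing each variable's own equation.
C = 6 if E >= 5 else 2  [with E=2]  = 2
X = -2Z + C - 4  [with Z=8, C=2]  = -18

-18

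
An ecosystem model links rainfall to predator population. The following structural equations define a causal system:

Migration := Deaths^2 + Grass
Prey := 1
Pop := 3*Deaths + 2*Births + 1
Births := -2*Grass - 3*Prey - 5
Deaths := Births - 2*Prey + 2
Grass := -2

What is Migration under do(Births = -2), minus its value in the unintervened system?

-12

do(Births=-2) replaces the equation Births := -2*Grass - 3*Prey - 5 with the constant Births = -2.
Deaths = Births - 2*Prey + 2  [with Births=-2, Prey=1]  = -2
Migration = Deaths^2 + Grass  [with Deaths=-2, Grass=-2]  = 2
Without intervention: Births = -2*Grass - 3*Prey - 5  [with Grass=-2, Prey=1]  = -4; Deaths = Births - 2*Prey + 2  [with Births=-4, Prey=1]  = -4; Migration = Deaths^2 + Grass  [with Deaths=-4, Grass=-2]  = 14.
Change = 2 − 14 = -12.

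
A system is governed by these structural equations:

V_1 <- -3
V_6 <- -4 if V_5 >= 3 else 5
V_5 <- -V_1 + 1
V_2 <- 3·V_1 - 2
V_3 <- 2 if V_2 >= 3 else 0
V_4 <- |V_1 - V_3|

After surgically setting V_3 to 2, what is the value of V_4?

5

The intervention breaks the incoming arrows to V_3: V_3 <- 2 if V_2 >= 3 else 0 no longer applies, and V_3 = 2.
V_4 = |V_1 - V_3|  [with V_1=-3, V_3=2]  = 5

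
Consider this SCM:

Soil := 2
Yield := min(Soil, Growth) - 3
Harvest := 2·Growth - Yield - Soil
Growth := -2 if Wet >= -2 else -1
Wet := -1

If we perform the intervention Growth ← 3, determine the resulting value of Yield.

-1

The intervention breaks the incoming arrows to Growth: Growth := -2 if Wet >= -2 else -1 no longer applies, and Growth = 3.
Yield = min(Soil, Growth) - 3  [with Soil=2, Growth=3]  = -1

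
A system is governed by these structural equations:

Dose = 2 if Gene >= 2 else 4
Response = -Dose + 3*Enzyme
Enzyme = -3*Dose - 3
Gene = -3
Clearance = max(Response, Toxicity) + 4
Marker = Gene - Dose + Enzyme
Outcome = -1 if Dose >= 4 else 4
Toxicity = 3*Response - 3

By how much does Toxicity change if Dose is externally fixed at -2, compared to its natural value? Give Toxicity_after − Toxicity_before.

180

Under do(Dose=-2), the mechanism Dose = 2 if Gene >= 2 else 4 is discarded; Dose is fixed at -2.
Enzyme = -3*Dose - 3  [with Dose=-2]  = 3
Response = -Dose + 3*Enzyme  [with Dose=-2, Enzyme=3]  = 11
Toxicity = 3*Response - 3  [with Response=11]  = 30
Without intervention: Dose = 2 if Gene >= 2 else 4  [with Gene=-3]  = 4; Enzyme = -3*Dose - 3  [with Dose=4]  = -15; Response = -Dose + 3*Enzyme  [with Dose=4, Enzyme=-15]  = -49; Toxicity = 3*Response - 3  [with Response=-49]  = -150.
Change = 30 − (-150) = 180.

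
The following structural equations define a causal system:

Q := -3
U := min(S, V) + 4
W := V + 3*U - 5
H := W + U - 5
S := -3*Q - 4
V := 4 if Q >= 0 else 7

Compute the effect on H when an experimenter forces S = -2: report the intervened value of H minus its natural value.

-28

Under do(S=-2), the mechanism S := -3*Q - 4 is discarded; S is fixed at -2.
V = 4 if Q >= 0 else 7  [with Q=-3]  = 7
U = min(S, V) + 4  [with S=-2, V=7]  = 2
W = V + 3*U - 5  [with V=7, U=2]  = 8
H = W + U - 5  [with W=8, U=2]  = 5
Without intervention: S = -3*Q - 4  [with Q=-3]  = 5; V = 4 if Q >= 0 else 7  [with Q=-3]  = 7; U = min(S, V) + 4  [with S=5, V=7]  = 9; W = V + 3*U - 5  [with V=7, U=9]  = 29; H = W + U - 5  [with W=29, U=9]  = 33.
Change = 5 − 33 = -28.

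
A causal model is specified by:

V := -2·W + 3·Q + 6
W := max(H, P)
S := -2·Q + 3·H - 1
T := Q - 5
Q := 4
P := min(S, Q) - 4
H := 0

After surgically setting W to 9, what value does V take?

Under do(W=9), the mechanism W := max(H, P) is discarded; W is fixed at 9.
V = -2·W + 3·Q + 6  [with W=9, Q=4]  = 0

0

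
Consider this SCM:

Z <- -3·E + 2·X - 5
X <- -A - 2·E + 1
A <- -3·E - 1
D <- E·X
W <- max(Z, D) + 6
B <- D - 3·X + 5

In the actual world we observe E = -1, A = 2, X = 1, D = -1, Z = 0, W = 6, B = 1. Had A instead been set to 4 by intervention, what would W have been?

7

Under do(A=4), the mechanism A <- -3·E - 1 is discarded; A is fixed at 4.
X = -A - 2·E + 1  [with A=4, E=-1]  = -1
D = E·X  [with E=-1, X=-1]  = 1
Z = -3·E + 2·X - 5  [with E=-1, X=-1]  = -4
W = max(Z, D) + 6  [with Z=-4, D=1]  = 7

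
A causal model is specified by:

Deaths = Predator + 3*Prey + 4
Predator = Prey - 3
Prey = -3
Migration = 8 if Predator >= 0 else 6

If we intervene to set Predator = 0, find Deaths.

The intervention breaks the incoming arrows to Predator: Predator = Prey - 3 no longer applies, and Predator = 0.
Deaths = Predator + 3*Prey + 4  [with Predator=0, Prey=-3]  = -5

-5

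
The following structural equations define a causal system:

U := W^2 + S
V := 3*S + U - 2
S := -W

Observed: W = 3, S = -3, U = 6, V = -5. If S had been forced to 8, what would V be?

39

Under do(S=8), the mechanism S := -W is discarded; S is fixed at 8.
U = W^2 + S  [with W=3, S=8]  = 17
V = 3*S + U - 2  [with S=8, U=17]  = 39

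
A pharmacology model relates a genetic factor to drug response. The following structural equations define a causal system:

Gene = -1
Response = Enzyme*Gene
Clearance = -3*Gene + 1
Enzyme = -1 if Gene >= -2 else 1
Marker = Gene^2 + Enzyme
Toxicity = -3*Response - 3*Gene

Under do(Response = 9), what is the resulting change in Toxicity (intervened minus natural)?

-24

Intervening sets Response = 9 and removes its equation (Response = Enzyme*Gene).
Toxicity = -3*Response - 3*Gene  [with Response=9, Gene=-1]  = -24
Without intervention: Enzyme = -1 if Gene >= -2 else 1  [with Gene=-1]  = -1; Response = Enzyme*Gene  [with Enzyme=-1, Gene=-1]  = 1; Toxicity = -3*Response - 3*Gene  [with Response=1, Gene=-1]  = 0.
Change = -24 − 0 = -24.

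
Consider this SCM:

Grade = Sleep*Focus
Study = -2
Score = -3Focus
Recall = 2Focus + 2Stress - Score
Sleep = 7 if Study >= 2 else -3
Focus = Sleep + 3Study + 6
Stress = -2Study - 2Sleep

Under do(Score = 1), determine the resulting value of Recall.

13

The intervention breaks the incoming arrows to Score: Score = -3Focus no longer applies, and Score = 1.
Sleep = 7 if Study >= 2 else -3  [with Study=-2]  = -3
Stress = -2Study - 2Sleep  [with Study=-2, Sleep=-3]  = 10
Focus = Sleep + 3Study + 6  [with Sleep=-3, Study=-2]  = -3
Recall = 2Focus + 2Stress - Score  [with Focus=-3, Stress=10, Score=1]  = 13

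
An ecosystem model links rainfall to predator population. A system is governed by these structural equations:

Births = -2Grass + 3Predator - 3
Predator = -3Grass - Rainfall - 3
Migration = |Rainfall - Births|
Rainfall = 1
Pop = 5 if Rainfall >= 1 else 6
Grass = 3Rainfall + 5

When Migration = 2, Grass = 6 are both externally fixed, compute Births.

-81

Setting Migration = 2, Grass = 6 by intervention discards those variables' equations.
Predator = -3Grass - Rainfall - 3  [with Grass=6, Rainfall=1]  = -22
Births = -2Grass + 3Predator - 3  [with Grass=6, Predator=-22]  = -81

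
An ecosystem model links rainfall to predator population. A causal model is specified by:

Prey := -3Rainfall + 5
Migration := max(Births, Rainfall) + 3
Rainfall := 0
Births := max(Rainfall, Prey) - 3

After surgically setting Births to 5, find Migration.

The intervention breaks the incoming arrows to Births: Births := max(Rainfall, Prey) - 3 no longer applies, and Births = 5.
Migration = max(Births, Rainfall) + 3  [with Births=5, Rainfall=0]  = 8

8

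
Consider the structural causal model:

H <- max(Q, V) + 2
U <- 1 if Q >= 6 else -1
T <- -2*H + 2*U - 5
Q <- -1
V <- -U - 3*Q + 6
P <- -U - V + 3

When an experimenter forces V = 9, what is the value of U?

Under do(V=9), the mechanism V <- -U - 3*Q + 6 is discarded; V is fixed at 9.
Since U is not a descendant of the intervened variable, it is unaffected.
U = 1 if Q >= 6 else -1  [with Q=-1]  = -1

-1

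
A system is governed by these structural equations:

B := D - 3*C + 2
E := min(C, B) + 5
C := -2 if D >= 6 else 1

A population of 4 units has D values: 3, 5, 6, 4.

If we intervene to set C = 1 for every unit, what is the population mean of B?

do(C=1) breaks C's dependence on D. With C=1 fixed, B across the units is 2, 4, 5, 3, mean 3.5.

3.5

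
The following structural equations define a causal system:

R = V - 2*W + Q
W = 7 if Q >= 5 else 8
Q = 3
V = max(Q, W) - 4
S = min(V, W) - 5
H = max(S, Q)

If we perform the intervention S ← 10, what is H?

10

Intervening sets S = 10 and removes its equation (S = min(V, W) - 5).
H = max(S, Q)  [with S=10, Q=3]  = 10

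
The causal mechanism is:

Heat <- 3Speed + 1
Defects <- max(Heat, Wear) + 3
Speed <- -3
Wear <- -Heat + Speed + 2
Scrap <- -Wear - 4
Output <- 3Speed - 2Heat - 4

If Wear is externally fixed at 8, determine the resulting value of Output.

3

The intervention breaks the incoming arrows to Wear: Wear <- -Heat + Speed + 2 no longer applies, and Wear = 8.
No directed path runs from Wear to Output, so Output keeps its natural value.
Heat = 3Speed + 1  [with Speed=-3]  = -8
Output = 3Speed - 2Heat - 4  [with Speed=-3, Heat=-8]  = 3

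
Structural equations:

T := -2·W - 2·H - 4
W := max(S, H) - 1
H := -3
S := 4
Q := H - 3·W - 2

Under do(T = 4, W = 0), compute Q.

Under do(T = 4, W = 0), each intervened variable's structural equation is replaced by its fixed value.
Q = H - 3·W - 2  [with H=-3, W=0]  = -5

-5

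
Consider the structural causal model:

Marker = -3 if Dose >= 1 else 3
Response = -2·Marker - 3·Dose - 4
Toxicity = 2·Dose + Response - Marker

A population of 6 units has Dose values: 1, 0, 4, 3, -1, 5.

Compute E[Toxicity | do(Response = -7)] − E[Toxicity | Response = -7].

3

The intervention sets Response=-7 in all 6 units regardless of Dose. Recomputing Toxicity per unit gives -2, -10, 4, 2, -12, 6; average -2.
Observing Response=-7 restricts to units where Response's equation naturally yields -7: Dose ∈ {3, -1}. In that subpopulation Toxicity = 2, -12, mean -5.
Difference = -2 − (-5) = 3.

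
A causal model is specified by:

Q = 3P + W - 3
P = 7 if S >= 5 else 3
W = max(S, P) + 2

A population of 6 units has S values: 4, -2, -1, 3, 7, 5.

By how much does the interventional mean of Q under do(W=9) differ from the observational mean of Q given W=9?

do(W=9) breaks W's dependence on S. With W=9 fixed, Q across the units is 15, 15, 15, 15, 27, 27, mean 19.
E[Q|W=9] averages over only the 2 units with W=9 (S = 7, 5): Q = 27, 27, mean 27.
Difference = 19 − 27 = -8.

-8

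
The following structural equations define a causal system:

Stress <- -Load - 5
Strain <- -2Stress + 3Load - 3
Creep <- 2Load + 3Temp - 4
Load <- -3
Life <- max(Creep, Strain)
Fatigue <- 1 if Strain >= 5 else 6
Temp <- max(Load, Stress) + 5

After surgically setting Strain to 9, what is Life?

The intervention breaks the incoming arrows to Strain: Strain <- -2Stress + 3Load - 3 no longer applies, and Strain = 9.
Stress = -Load - 5  [with Load=-3]  = -2
Temp = max(Load, Stress) + 5  [with Load=-3, Stress=-2]  = 3
Creep = 2Load + 3Temp - 4  [with Load=-3, Temp=3]  = -1
Life = max(Creep, Strain)  [with Creep=-1, Strain=9]  = 9

9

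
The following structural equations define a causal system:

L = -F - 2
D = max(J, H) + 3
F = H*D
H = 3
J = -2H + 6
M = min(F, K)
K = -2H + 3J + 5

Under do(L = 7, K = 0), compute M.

Setting L = 7, K = 0 by intervention discards those variables' equations.
J = -2H + 6  [with H=3]  = 0
D = max(J, H) + 3  [with J=0, H=3]  = 6
F = H*D  [with H=3, D=6]  = 18
M = min(F, K)  [with F=18, K=0]  = 0

0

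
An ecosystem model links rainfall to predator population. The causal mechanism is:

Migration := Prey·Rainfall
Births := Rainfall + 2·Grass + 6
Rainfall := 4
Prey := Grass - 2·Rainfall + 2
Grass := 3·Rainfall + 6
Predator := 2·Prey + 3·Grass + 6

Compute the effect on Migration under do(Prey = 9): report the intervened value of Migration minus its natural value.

-12

The intervention breaks the incoming arrows to Prey: Prey := Grass - 2·Rainfall + 2 no longer applies, and Prey = 9.
Migration = Prey·Rainfall  [with Prey=9, Rainfall=4]  = 36
Without intervention: Grass = 3·Rainfall + 6  [with Rainfall=4]  = 18; Prey = Grass - 2·Rainfall + 2  [with Grass=18, Rainfall=4]  = 12; Migration = Prey·Rainfall  [with Prey=12, Rainfall=4]  = 48.
Change = 36 − 48 = -12.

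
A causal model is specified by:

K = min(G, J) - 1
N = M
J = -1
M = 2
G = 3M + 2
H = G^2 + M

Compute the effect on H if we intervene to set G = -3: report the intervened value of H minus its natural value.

-55

The intervention breaks the incoming arrows to G: G = 3M + 2 no longer applies, and G = -3.
H = G^2 + M  [with G=-3, M=2]  = 11
Without intervention: G = 3M + 2  [with M=2]  = 8; H = G^2 + M  [with G=8, M=2]  = 66.
Change = 11 − 66 = -55.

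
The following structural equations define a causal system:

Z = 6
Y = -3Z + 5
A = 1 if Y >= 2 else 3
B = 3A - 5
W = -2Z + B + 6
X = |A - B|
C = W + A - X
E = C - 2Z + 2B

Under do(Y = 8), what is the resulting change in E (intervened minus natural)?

-22

do(Y=8) replaces the equation Y = -3Z + 5 with the constant Y = 8.
A = 1 if Y >= 2 else 3  [with Y=8]  = 1
B = 3A - 5  [with A=1]  = -2
W = -2Z + B + 6  [with Z=6, B=-2]  = -8
X = |A - B|  [with A=1, B=-2]  = 3
C = W + A - X  [with W=-8, A=1, X=3]  = -10
E = C - 2Z + 2B  [with C=-10, Z=6, B=-2]  = -26
Without intervention: Y = -3Z + 5  [with Z=6]  = -13; A = 1 if Y >= 2 else 3  [with Y=-13]  = 3; B = 3A - 5  [with A=3]  = 4; W = -2Z + B + 6  [with Z=6, B=4]  = -2; X = |A - B|  [with A=3, B=4]  = 1; C = W + A - X  [with W=-2, A=3, X=1]  = 0; E = C - 2Z + 2B  [with C=0, Z=6, B=4]  = -4.
Change = -26 − (-4) = -22.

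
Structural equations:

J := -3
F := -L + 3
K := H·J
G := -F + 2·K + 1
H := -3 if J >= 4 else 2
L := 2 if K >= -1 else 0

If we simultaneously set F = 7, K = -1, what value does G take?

-8

The joint intervention fixes F = 7, K = -1, removing each variable's own equation.
G = -F + 2·K + 1  [with F=7, K=-1]  = -8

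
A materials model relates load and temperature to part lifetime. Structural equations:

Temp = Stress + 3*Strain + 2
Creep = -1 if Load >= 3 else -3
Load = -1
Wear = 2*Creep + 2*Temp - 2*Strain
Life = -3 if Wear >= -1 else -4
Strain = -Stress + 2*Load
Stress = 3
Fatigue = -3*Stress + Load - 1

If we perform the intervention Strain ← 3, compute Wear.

The intervention breaks the incoming arrows to Strain: Strain = -Stress + 2*Load no longer applies, and Strain = 3.
Temp = Stress + 3*Strain + 2  [with Stress=3, Strain=3]  = 14
Creep = -1 if Load >= 3 else -3  [with Load=-1]  = -3
Wear = 2*Creep + 2*Temp - 2*Strain  [with Creep=-3, Temp=14, Strain=3]  = 16

16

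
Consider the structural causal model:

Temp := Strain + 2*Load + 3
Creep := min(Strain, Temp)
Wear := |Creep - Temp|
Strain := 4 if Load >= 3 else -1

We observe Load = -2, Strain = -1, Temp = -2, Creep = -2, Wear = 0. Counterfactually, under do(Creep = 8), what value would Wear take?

Intervening sets Creep = 8 and removes its equation (Creep := min(Strain, Temp)).
Strain = 4 if Load >= 3 else -1  [with Load=-2]  = -1
Temp = Strain + 2*Load + 3  [with Strain=-1, Load=-2]  = -2
Wear = |Creep - Temp|  [with Creep=8, Temp=-2]  = 10

10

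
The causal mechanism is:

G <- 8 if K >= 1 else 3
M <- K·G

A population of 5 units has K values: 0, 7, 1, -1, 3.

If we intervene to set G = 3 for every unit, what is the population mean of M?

6

Every unit gets G=3 under the intervention. M values become 0, 21, 3, -3, 9; E[M|do(G=3)] = 6.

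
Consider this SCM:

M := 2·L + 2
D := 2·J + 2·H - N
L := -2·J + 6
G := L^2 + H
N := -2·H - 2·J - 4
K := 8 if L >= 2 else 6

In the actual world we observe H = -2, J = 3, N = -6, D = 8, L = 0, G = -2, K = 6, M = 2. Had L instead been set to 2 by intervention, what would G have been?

The intervention breaks the incoming arrows to L: L := -2·J + 6 no longer applies, and L = 2.
G = L^2 + H  [with L=2, H=-2]  = 2

2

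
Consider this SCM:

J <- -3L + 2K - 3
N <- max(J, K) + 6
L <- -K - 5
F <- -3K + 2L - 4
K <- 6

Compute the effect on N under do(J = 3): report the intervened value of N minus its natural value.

The intervention breaks the incoming arrows to J: J <- -3L + 2K - 3 no longer applies, and J = 3.
N = max(J, K) + 6  [with J=3, K=6]  = 12
Without intervention: L = -K - 5  [with K=6]  = -11; J = -3L + 2K - 3  [with L=-11, K=6]  = 42; N = max(J, K) + 6  [with J=42, K=6]  = 48.
Change = 12 − 48 = -36.

-36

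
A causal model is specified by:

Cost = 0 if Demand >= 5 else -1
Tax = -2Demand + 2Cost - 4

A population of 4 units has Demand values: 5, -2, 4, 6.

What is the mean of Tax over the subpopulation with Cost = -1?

Observing Cost=-1 restricts to units where Cost's equation naturally yields -1: Demand ∈ {-2, 4}. In that subpopulation Tax = -2, -14, mean -8.

-8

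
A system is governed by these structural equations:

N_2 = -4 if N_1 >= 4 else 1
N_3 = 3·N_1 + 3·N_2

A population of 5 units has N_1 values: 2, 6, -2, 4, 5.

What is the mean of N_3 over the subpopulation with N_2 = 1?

3

E[N_3|N_2=1] averages over only the 2 units with N_2=1 (N_1 = 2, -2): N_3 = 9, -3, mean 3.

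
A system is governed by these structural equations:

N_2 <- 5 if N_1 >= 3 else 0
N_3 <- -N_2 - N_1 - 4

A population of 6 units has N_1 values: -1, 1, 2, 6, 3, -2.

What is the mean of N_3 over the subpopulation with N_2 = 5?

Conditioning on N_2=5 selects the 2 unit(s) with N_1 ∈ {6, 3}. Their N_3 values: -15, -12. Mean = -13.5.

-13.5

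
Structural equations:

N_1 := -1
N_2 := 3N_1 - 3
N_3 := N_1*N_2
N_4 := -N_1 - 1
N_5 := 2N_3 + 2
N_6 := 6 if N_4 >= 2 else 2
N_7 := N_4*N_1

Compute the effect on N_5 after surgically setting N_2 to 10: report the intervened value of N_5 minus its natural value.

-32

do(N_2=10) replaces the equation N_2 := 3N_1 - 3 with the constant N_2 = 10.
N_3 = N_1*N_2  [with N_1=-1, N_2=10]  = -10
N_5 = 2N_3 + 2  [with N_3=-10]  = -18
Without intervention: N_2 = 3N_1 - 3  [with N_1=-1]  = -6; N_3 = N_1*N_2  [with N_1=-1, N_2=-6]  = 6; N_5 = 2N_3 + 2  [with N_3=6]  = 14.
Change = -18 − 14 = -32.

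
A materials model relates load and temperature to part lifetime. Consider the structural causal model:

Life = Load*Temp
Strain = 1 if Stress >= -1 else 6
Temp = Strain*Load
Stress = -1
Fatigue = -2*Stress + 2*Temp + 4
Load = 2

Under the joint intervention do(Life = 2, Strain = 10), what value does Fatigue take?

Under do(Life = 2, Strain = 10), each intervened variable's structural equation is replaced by its fixed value.
Temp = Strain*Load  [with Strain=10, Load=2]  = 20
Fatigue = -2*Stress + 2*Temp + 4  [with Stress=-1, Temp=20]  = 46

46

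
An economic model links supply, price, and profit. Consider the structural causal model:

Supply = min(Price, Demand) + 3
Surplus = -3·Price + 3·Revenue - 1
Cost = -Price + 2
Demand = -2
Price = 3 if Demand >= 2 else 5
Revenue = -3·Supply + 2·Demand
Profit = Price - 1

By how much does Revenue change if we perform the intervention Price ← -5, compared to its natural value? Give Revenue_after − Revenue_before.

9

do(Price=-5) replaces the equation Price = 3 if Demand >= 2 else 5 with the constant Price = -5.
Supply = min(Price, Demand) + 3  [with Price=-5, Demand=-2]  = -2
Revenue = -3·Supply + 2·Demand  [with Supply=-2, Demand=-2]  = 2
Without intervention: Price = 3 if Demand >= 2 else 5  [with Demand=-2]  = 5; Supply = min(Price, Demand) + 3  [with Price=5, Demand=-2]  = 1; Revenue = -3·Supply + 2·Demand  [with Supply=1, Demand=-2]  = -7.
Change = 2 − (-7) = 9.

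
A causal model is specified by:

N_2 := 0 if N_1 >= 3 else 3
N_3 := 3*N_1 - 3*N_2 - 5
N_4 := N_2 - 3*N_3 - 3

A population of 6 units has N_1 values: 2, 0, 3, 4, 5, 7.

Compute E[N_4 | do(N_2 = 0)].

-19.5

Under do(N_2=0), N_2's equation is replaced by N_2=0 for every unit. Per-unit N_4: -6, 12, -15, -24, -33, -51. Mean = -19.5.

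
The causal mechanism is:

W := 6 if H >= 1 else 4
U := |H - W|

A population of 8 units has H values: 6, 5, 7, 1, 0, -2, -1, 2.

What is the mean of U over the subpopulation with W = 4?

Observing W=4 restricts to units where W's equation naturally yields 4: H ∈ {0, -2, -1}. In that subpopulation U = 4, 6, 5, mean 5.

5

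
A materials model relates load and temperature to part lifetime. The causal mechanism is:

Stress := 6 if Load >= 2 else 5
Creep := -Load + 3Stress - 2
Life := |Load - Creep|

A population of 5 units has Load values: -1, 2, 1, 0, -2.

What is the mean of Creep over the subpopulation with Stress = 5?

E[Creep|Stress=5] averages over only the 4 units with Stress=5 (Load = -1, 1, 0, -2): Creep = 14, 12, 13, 15, mean 13.5.

13.5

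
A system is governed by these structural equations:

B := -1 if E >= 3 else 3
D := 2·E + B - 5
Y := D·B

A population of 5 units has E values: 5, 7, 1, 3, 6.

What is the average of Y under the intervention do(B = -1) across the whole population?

The intervention sets B=-1 in all 5 units regardless of E. Recomputing Y per unit gives -4, -8, 4, 0, -6; average -2.8.

-2.8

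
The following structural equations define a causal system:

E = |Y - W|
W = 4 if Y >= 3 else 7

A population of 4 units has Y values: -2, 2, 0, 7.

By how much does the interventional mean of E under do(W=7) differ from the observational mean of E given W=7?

-1.75

The intervention sets W=7 in all 4 units regardless of Y. Recomputing E per unit gives 9, 5, 7, 0; average 5.25.
Conditioning on W=7 selects the 3 unit(s) with Y ∈ {-2, 2, 0}. Their E values: 9, 5, 7. Mean = 7.
Difference = 5.25 − 7 = -1.75.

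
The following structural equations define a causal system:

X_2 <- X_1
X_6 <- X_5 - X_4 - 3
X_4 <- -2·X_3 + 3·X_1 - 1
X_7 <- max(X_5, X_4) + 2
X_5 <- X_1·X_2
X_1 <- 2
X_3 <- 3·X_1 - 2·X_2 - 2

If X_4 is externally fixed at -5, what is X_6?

Under do(X_4=-5), the mechanism X_4 <- -2·X_3 + 3·X_1 - 1 is discarded; X_4 is fixed at -5.
X_2 = X_1  [with X_1=2]  = 2
X_5 = X_1·X_2  [with X_1=2, X_2=2]  = 4
X_6 = X_5 - X_4 - 3  [with X_5=4, X_4=-5]  = 6

6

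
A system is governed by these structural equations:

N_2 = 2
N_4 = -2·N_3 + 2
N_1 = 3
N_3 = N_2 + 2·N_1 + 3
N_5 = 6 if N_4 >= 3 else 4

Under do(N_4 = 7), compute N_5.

Intervening sets N_4 = 7 and removes its equation (N_4 = -2·N_3 + 2).
N_5 = 6 if N_4 >= 3 else 4  [with N_4=7]  = 6

6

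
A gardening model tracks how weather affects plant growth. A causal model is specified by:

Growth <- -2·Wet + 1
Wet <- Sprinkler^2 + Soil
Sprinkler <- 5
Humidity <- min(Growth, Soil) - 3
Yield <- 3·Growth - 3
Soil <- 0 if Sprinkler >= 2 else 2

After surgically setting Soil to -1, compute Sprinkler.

Under do(Soil=-1), the mechanism Soil <- 0 if Sprinkler >= 2 else 2 is discarded; Soil is fixed at -1.
Sprinkler is not downstream of the intervention, so its value is determined by the original equations.

5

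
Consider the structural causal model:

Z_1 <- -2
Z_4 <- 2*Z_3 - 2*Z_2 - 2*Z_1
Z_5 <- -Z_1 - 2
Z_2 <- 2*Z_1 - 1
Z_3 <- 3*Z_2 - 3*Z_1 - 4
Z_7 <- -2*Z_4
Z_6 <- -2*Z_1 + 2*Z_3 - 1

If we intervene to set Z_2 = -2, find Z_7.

0

Under do(Z_2=-2), the mechanism Z_2 <- 2*Z_1 - 1 is discarded; Z_2 is fixed at -2.
Z_3 = 3*Z_2 - 3*Z_1 - 4  [with Z_2=-2, Z_1=-2]  = -4
Z_4 = 2*Z_3 - 2*Z_2 - 2*Z_1  [with Z_3=-4, Z_2=-2, Z_1=-2]  = 0
Z_7 = -2*Z_4  [with Z_4=0]  = 0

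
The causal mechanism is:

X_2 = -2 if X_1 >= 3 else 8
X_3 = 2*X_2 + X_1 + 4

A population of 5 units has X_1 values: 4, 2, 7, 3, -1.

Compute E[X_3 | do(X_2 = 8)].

23

Under do(X_2=8), X_2's equation is replaced by X_2=8 for every unit. Per-unit X_3: 24, 22, 27, 23, 19. Mean = 23.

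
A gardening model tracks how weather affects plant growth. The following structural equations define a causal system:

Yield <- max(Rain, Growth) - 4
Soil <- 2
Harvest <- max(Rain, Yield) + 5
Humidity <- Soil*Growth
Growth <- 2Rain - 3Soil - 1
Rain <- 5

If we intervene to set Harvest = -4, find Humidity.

6

do(Harvest=-4) replaces the equation Harvest <- max(Rain, Yield) + 5 with the constant Harvest = -4.
No directed path runs from Harvest to Humidity, so Humidity keeps its natural value.
Growth = 2Rain - 3Soil - 1  [with Rain=5, Soil=2]  = 3
Humidity = Soil*Growth  [with Soil=2, Growth=3]  = 6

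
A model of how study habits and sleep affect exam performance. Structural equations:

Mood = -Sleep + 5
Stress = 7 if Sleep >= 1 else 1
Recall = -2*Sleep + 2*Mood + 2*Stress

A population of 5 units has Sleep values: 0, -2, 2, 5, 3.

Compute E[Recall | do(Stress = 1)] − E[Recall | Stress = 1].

The intervention sets Stress=1 in all 5 units regardless of Sleep. Recomputing Recall per unit gives 12, 20, 4, -8, 0; average 5.6.
E[Recall|Stress=1] averages over only the 2 units with Stress=1 (Sleep = 0, -2): Recall = 12, 20, mean 16.
Difference = 5.6 − 16 = -10.4.

-10.4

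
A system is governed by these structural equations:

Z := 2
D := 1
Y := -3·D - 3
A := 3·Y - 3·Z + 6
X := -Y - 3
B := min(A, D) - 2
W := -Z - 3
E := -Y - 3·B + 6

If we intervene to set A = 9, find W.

The intervention breaks the incoming arrows to A: A := 3·Y - 3·Z + 6 no longer applies, and A = 9.
No directed path runs from A to W, so W keeps its natural value.
W = -Z - 3  [with Z=2]  = -5

-5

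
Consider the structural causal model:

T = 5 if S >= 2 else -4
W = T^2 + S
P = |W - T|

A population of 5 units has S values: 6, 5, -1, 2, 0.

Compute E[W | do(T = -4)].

18.4

Under do(T=-4), T's equation is replaced by T=-4 for every unit. Per-unit W: 22, 21, 15, 18, 16. Mean = 18.4.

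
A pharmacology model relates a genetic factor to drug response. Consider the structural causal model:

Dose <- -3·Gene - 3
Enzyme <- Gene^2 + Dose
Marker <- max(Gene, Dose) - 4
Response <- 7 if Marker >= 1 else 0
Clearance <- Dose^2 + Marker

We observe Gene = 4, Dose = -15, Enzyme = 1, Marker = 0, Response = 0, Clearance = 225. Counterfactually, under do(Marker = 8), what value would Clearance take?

Under do(Marker=8), the mechanism Marker <- max(Gene, Dose) - 4 is discarded; Marker is fixed at 8.
Dose = -3·Gene - 3  [with Gene=4]  = -15
Clearance = Dose^2 + Marker  [with Dose=-15, Marker=8]  = 233

233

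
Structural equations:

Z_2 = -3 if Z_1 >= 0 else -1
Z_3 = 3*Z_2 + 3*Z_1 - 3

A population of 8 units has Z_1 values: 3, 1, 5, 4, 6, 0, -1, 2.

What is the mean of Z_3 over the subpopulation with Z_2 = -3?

-3

Conditioning on Z_2=-3 selects the 7 unit(s) with Z_1 ∈ {3, 1, 5, 4, 6, 0, 2}. Their Z_3 values: -3, -9, 3, 0, 6, -12, -6. Mean = -3.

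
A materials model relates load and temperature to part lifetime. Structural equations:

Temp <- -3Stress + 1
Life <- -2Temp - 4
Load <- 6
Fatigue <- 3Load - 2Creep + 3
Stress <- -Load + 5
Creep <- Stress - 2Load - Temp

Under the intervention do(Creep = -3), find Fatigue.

27

Intervening sets Creep = -3 and removes its equation (Creep <- Stress - 2Load - Temp).
Fatigue = 3Load - 2Creep + 3  [with Load=6, Creep=-3]  = 27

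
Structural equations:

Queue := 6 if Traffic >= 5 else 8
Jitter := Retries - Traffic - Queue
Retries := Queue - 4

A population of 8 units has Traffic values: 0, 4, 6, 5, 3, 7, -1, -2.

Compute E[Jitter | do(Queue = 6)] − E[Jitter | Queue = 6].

do(Queue=6) breaks Queue's dependence on Traffic. With Queue=6 fixed, Jitter across the units is -4, -8, -10, -9, -7, -11, -3, -2, mean -6.75.
Conditioning on Queue=6 selects the 3 unit(s) with Traffic ∈ {6, 5, 7}. Their Jitter values: -10, -9, -11. Mean = -10.
Difference = -6.75 − (-10) = 3.25.

3.25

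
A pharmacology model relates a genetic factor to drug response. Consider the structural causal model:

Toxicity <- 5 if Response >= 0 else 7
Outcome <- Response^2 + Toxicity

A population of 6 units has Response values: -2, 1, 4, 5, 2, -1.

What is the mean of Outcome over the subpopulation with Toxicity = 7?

9.5

Conditioning on Toxicity=7 selects the 2 unit(s) with Response ∈ {-2, -1}. Their Outcome values: 11, 8. Mean = 9.5.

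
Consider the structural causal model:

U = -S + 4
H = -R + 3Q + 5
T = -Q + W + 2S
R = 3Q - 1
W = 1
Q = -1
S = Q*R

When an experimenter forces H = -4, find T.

10

do(H=-4) replaces the equation H = -R + 3Q + 5 with the constant H = -4.
Since T is not a descendant of the intervened variable, it is unaffected.
R = 3Q - 1  [with Q=-1]  = -4
S = Q*R  [with Q=-1, R=-4]  = 4
T = -Q + W + 2S  [with Q=-1, W=1, S=4]  = 10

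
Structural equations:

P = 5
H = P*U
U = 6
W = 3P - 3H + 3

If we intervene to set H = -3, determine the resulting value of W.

27

The intervention breaks the incoming arrows to H: H = P*U no longer applies, and H = -3.
W = 3P - 3H + 3  [with P=5, H=-3]  = 27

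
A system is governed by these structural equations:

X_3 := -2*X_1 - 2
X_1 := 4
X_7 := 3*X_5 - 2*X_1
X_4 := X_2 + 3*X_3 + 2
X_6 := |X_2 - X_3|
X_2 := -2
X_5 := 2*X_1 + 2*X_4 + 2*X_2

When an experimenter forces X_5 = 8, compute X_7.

16

Under do(X_5=8), the mechanism X_5 := 2*X_1 + 2*X_4 + 2*X_2 is discarded; X_5 is fixed at 8.
X_7 = 3*X_5 - 2*X_1  [with X_5=8, X_1=4]  = 16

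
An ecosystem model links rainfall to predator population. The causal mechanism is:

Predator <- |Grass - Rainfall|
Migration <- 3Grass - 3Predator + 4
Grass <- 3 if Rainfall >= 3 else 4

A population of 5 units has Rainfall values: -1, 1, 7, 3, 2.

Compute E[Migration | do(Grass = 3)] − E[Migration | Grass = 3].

-0.6

Every unit gets Grass=3 under the intervention. Migration values become 1, 7, 1, 13, 10; E[Migration|do(Grass=3)] = 6.4.
E[Migration|Grass=3] averages over only the 2 units with Grass=3 (Rainfall = 7, 3): Migration = 1, 13, mean 7.
Difference = 6.4 − 7 = -0.6.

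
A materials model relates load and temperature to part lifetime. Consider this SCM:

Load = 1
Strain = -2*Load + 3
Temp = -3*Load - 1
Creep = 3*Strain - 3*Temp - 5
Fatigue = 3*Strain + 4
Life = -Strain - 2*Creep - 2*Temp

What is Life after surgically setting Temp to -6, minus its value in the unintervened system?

-8

The intervention breaks the incoming arrows to Temp: Temp = -3*Load - 1 no longer applies, and Temp = -6.
Strain = -2*Load + 3  [with Load=1]  = 1
Creep = 3*Strain - 3*Temp - 5  [with Strain=1, Temp=-6]  = 16
Life = -Strain - 2*Creep - 2*Temp  [with Strain=1, Creep=16, Temp=-6]  = -21
Without intervention: Strain = -2*Load + 3  [with Load=1]  = 1; Temp = -3*Load - 1  [with Load=1]  = -4; Creep = 3*Strain - 3*Temp - 5  [with Strain=1, Temp=-4]  = 10; Life = -Strain - 2*Creep - 2*Temp  [with Strain=1, Creep=10, Temp=-4]  = -13.
Change = -21 − (-13) = -8.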